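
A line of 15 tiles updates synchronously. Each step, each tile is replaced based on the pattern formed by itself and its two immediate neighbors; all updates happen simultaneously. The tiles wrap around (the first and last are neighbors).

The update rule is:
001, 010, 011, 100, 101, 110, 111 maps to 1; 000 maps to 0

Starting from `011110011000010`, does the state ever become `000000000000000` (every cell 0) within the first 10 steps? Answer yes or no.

no

step 1: 111111111100111
step 2: 111111111111111
step 3: 111111111111111  (fixed point — unchanged through step 10)
step 10 is 111111111111111, still not uniform 0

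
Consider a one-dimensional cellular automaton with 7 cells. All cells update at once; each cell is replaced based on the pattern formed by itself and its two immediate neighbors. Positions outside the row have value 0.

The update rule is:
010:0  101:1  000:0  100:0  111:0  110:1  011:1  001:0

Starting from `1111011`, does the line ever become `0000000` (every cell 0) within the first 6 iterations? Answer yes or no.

yes

iteration 1: 1001111
iteration 2: 0001001
iteration 3: 0000000
all cells are 0 at iteration 3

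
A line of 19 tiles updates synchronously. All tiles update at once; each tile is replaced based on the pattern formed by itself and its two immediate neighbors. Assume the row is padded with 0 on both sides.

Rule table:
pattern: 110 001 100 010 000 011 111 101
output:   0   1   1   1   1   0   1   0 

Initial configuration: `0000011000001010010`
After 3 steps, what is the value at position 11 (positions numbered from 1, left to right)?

1111100111111011111
0111011011110001110
1010000001101110101
position 11 holds 1

1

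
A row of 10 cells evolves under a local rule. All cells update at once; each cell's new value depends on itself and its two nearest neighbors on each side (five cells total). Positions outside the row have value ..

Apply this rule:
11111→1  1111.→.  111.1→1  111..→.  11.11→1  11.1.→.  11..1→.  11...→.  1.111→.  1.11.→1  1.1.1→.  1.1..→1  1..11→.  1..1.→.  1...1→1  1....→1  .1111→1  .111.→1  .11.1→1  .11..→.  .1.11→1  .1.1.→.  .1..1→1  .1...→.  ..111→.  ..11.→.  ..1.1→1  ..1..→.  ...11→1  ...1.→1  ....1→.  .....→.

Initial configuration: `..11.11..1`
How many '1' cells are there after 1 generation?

.1.111....
count of 1: 4

4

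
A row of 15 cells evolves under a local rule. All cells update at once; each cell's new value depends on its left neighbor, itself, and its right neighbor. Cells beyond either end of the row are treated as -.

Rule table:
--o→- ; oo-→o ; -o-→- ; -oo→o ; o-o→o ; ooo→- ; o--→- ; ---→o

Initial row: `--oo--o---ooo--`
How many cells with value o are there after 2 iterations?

8

o-oo----o-o-o-o
-ooo-oo--o-o-o-
count of o: 8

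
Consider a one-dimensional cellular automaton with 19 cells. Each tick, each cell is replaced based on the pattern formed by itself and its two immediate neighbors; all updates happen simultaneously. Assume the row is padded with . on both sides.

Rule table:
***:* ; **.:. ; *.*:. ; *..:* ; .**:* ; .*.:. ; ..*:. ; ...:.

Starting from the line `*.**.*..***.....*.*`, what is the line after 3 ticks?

..*...*.**.*.......
...*....*...*......
....*....*...*.....

....*....*...*.....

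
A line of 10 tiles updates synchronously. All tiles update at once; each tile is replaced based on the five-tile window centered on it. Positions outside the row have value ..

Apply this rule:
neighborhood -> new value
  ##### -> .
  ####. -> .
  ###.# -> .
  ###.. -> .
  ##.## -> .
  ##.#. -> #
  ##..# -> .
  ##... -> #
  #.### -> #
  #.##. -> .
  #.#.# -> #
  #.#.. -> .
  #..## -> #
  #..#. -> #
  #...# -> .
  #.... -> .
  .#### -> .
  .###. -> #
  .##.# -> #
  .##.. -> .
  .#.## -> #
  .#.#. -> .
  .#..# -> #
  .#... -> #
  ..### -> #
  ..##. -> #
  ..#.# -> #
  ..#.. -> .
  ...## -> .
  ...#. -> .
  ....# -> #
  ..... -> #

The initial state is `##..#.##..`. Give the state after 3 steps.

step 1: #..###..#.
step 2: .####..#.#
step 3: .#....##..

.#....##..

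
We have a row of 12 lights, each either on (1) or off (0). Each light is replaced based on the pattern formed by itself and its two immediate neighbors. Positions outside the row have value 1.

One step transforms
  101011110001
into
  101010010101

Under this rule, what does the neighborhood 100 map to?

At position 8 the neighborhood is 100; the next row has 0 there.

0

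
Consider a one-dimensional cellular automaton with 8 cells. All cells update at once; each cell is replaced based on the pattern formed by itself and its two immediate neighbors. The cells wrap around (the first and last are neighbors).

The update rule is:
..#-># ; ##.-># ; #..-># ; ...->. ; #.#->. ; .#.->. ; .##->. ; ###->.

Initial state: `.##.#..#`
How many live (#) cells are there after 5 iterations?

iteration 1: ..#..##.
iteration 2: .#.##.##
iteration 3: ....#..#
iteration 4: #..#.##.
iteration 5: .##...#.
count of #: 3

3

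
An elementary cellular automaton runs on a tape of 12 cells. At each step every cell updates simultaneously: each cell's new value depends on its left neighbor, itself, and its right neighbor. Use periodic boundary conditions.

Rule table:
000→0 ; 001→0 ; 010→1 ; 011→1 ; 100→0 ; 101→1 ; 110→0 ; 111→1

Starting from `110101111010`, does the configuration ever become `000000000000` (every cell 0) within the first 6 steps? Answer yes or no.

no

step 1: 101111110111
step 2: 011111101111
step 3: 111111011110
step 4: 111110111101
step 5: 111101111011
step 6: 111011110111
step 6 is 111011110111, still not uniform 0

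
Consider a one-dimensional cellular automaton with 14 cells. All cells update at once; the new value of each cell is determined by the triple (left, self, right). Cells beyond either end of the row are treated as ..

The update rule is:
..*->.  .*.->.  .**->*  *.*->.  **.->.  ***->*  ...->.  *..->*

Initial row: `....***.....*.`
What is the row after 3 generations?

.....*...*....

....**.*.....*
....*...*.....
.....*...*....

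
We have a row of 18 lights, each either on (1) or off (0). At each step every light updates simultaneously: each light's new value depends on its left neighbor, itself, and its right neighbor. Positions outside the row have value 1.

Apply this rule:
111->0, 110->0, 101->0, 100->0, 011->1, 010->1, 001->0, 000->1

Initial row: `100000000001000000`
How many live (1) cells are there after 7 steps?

8

001111111101011110
001000000001010000
001011111101010110
001010000001010100
001010111101010100
001010100001010100
001010101101010100
count of 1: 8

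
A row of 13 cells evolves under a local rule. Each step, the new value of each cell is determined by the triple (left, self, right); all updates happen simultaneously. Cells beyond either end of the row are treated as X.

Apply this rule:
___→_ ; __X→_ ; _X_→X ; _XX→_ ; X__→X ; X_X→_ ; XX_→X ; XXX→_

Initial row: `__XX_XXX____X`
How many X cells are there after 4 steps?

6

step 1: X__X___XX____
step 2: XX_XX___XX___
step 3: _X__XX___XX__
step 4: _XX__XX___XX_
count of X: 6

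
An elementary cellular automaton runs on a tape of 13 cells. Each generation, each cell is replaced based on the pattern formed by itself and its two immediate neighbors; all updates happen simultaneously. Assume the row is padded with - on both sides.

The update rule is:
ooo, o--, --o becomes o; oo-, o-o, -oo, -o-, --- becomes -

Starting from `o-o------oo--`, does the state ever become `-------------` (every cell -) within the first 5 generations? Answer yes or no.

no

---o----o--o-
--o-o--o-oo-o
-o---oo------
o-o-o--o-----
-----oo-o----
generation 5 is -----oo-o----, still not uniform -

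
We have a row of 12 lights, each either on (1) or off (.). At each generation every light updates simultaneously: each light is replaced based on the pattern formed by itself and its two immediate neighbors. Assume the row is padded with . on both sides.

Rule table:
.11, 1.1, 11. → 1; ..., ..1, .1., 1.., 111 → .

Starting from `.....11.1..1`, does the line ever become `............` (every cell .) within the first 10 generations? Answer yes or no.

generation 1: .....111....
generation 2: .....1.1....
generation 3: ......1.....
generation 4: ............
all cells are . at generation 4

yes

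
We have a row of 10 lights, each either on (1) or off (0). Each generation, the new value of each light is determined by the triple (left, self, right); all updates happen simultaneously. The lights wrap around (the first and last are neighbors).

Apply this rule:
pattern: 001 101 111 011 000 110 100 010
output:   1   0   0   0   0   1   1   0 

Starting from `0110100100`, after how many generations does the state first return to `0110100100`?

1010011010
0001101000
0010100100
0100011010
1010101001
1000000110
0100001010
1010010001
1001101010
0110100000
1010010000
0001101001
1010100110
0000011010
0000101001
1001000110
0110101010
1010000001
1001000010
0110100100

20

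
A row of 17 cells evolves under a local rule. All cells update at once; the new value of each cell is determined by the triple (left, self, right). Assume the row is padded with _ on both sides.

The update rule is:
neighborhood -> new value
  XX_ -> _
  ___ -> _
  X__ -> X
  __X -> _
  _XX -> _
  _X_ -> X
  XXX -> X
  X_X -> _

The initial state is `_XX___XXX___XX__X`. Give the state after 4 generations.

_____X_XX__XX_X_X

___X___X_X____X_X
___XX__X_XX___X_X
_____X_X___X__X_X
_____X_XX__XX_X_X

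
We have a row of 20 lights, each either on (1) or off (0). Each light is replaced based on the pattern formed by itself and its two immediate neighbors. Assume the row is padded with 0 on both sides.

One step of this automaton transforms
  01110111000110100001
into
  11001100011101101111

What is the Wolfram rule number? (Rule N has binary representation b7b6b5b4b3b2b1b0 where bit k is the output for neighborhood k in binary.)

47

position 2: 111 → 0  (bit 7 = 0)
position 3: 110 → 0  (bit 6 = 0)
position 4: 101 → 1  (bit 5 = 1)
position 8: 100 → 0  (bit 4 = 0)
position 1: 011 → 1  (bit 3 = 1)
position 14: 010 → 1  (bit 2 = 1)
position 0: 001 → 1  (bit 1 = 1)
position 9: 000 → 1  (bit 0 = 1)
bits b7..b0 = 00101111 = 47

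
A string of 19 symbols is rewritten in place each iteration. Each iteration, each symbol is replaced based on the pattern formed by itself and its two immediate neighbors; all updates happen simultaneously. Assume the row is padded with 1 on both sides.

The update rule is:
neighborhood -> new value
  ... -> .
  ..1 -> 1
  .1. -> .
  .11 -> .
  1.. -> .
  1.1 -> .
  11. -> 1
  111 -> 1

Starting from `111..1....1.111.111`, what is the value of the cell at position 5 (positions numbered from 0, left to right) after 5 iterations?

111.1....1...11..11
111.....1...1.1.1.1
111....1...1.......
111...1...1.......1
111..1...1.......1.
position 5 holds 1

1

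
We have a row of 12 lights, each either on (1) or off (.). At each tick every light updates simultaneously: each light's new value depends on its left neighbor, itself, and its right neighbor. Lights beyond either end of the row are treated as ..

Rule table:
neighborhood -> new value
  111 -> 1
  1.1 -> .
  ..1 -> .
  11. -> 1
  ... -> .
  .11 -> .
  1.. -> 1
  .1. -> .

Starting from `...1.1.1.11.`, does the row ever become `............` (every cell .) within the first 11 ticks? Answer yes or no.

yes

..........11
...........1
............
all cells are . at tick 3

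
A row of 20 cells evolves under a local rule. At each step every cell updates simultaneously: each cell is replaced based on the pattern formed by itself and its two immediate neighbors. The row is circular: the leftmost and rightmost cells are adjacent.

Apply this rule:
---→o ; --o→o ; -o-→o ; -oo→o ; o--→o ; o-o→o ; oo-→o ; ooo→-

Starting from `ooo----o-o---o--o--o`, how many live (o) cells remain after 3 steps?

step 1: --oooooooooooooooooo
step 2: ooo----------------o
step 3: --oooooooooooooooooo
count of o: 18

18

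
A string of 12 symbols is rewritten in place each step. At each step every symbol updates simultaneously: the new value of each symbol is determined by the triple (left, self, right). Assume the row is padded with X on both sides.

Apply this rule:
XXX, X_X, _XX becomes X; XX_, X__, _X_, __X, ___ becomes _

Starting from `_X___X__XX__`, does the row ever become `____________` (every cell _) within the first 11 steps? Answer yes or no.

yes

X_______X___
____________
all cells are _ at step 2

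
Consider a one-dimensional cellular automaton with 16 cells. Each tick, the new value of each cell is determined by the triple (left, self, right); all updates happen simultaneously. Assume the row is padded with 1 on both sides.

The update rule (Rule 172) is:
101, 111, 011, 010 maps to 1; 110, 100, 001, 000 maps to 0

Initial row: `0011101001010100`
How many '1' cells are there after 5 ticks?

2

0011011001111100
0010110001111000
0011100001110000
0011000001100000
0010000001000000
count of 1: 2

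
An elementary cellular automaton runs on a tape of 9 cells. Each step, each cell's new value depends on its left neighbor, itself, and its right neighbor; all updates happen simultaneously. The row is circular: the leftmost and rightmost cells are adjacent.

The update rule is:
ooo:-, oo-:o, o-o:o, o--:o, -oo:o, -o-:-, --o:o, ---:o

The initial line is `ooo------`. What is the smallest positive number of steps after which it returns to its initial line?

o-ooooooo
ooo------

2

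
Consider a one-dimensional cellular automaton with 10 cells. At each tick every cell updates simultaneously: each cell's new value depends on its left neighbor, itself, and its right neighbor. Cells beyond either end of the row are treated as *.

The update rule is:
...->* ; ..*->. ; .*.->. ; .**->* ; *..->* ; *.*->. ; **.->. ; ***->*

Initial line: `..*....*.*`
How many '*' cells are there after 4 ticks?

tick 1: *..***...*
tick 2: .*.**.**.*
tick 3: ...*..*..*
tick 4: **..*..*.*
count of *: 5

5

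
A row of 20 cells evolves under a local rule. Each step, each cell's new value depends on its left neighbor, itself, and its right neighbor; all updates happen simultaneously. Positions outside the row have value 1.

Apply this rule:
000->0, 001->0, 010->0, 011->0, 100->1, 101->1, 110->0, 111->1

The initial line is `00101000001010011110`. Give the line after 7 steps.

10101010010100000101

step 1: 10010100000101001101
step 2: 01001010000010100010
step 3: 10100101000001010001
step 4: 01010010100000101000
step 5: 10101001010000010100
step 6: 01010100101000001010
step 7: 10101010010100000101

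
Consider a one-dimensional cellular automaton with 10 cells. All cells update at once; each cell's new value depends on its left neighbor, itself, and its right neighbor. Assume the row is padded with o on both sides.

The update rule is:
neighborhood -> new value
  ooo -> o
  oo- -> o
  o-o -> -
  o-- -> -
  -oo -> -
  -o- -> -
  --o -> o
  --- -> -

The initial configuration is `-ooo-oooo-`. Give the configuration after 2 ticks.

-o-o-o-oo-

tick 1: --oo--ooo-
tick 2: -o-o-o-oo-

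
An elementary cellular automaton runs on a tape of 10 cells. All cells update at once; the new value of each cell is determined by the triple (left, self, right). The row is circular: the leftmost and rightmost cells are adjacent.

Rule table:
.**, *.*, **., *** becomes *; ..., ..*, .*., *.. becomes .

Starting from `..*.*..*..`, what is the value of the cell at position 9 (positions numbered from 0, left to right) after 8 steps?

...*......
..........
..........  (fixed point — unchanged through step 8)
position 9 holds .

.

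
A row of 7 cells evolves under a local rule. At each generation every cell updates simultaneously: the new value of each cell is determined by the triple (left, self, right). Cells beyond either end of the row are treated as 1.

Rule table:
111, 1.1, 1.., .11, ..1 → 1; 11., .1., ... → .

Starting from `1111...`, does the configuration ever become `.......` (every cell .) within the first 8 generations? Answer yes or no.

111.1.1
11.1.11
1.1.111
.1.1111
1.11111
.111111
1111111
1111111
generation 8 is 1111111, still not uniform .

no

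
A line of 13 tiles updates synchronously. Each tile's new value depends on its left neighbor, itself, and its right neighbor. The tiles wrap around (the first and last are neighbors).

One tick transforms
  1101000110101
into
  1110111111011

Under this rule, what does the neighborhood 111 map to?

At position 0 the neighborhood is 111; the next row has 1 there.

1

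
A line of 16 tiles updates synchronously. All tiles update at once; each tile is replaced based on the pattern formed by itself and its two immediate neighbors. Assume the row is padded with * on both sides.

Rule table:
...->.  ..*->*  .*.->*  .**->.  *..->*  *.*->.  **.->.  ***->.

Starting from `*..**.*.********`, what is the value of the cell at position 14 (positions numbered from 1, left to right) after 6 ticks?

*

tick 1: .**...*.........
tick 2: ...*.***.......*
tick 3: *.**....*.....*.
tick 4: ....*..***...**.
tick 5: *..****...*.*...
tick 6: .**....*.**.**.*
position 14 holds *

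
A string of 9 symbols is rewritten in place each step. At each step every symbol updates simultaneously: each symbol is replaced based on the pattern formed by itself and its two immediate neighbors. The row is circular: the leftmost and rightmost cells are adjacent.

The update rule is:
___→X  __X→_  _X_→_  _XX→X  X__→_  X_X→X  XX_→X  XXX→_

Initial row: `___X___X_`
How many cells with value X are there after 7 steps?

XX___X___
XX_X___X_
XXX__X__X
__X_____X
____XXX__
XXX_X_X_X
__XX_X_XX
count of X: 5

5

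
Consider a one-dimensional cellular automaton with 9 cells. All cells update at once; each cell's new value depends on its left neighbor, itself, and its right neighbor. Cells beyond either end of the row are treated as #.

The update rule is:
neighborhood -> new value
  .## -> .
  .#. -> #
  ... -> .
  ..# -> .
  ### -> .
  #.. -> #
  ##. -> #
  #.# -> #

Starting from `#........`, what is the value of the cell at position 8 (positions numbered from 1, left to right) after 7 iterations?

#

##.......
.##......
#.##.....
##.##....
.##.##...
#.##.##..
##.##.##.
position 8 holds #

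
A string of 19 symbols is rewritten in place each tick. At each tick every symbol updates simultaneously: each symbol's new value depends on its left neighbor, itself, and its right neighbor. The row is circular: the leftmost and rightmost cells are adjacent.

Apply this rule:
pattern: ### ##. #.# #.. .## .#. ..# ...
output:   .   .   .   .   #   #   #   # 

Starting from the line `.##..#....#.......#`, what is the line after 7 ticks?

.#..##.####.#######
.#.##..#....#......
##.#..##.####.#####
...#.##..#....#....
####.#..##.####.###
.....#.##..#....#..
######.#..##.####.#

######.#..##.####.#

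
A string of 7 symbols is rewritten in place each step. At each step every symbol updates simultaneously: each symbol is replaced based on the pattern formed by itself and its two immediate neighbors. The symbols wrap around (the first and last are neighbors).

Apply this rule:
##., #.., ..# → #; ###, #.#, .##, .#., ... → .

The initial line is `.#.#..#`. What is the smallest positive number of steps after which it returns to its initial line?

28

....##.
...#.##
#.#...#
#..#.#.
.##....
#.##...
...##.#
#.#.#..
.....##
#...#.#
##.#...
.#..#.#
..##...
.#.##..
#...##.
.#.#.#.
#.....#
##...#.
.##.#..
#.#..#.
...##..
..#.##.
.#...##
..#.#.#
##.....
.##...#
..##.#.
.#.#..#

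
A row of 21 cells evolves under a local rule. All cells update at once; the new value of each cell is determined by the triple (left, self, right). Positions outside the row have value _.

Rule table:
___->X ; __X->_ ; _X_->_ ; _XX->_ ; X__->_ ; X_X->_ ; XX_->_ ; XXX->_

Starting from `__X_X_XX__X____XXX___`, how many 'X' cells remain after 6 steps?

12

X___________XX_____XX
__XXXXXXXXX____XXX___
X___________XX_____XX  (repeats step 1; period 2)
step 6: __XXXXXXXXX____XXX___
count of X: 12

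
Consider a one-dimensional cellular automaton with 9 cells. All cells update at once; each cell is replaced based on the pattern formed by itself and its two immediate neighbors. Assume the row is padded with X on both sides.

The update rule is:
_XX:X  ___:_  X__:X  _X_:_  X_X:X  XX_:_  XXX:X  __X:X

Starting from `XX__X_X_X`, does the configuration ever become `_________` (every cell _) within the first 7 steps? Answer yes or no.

no

X_XX_X_XX
_XX_X_XXX
XX_X_XXXX
X_X_XXXXX
_X_XXXXXX
X_XXXXXXX
_XXXXXXXX
step 7 is _XXXXXXXX, still not uniform _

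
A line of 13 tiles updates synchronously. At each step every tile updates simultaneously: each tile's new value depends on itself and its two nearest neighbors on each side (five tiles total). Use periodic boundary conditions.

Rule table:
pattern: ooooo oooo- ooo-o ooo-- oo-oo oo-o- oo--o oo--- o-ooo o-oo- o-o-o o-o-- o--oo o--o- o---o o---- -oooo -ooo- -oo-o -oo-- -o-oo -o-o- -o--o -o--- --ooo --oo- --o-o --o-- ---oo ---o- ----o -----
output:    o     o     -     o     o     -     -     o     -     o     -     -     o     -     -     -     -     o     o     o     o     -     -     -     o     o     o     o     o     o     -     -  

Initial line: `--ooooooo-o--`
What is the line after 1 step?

-oo-oooo-----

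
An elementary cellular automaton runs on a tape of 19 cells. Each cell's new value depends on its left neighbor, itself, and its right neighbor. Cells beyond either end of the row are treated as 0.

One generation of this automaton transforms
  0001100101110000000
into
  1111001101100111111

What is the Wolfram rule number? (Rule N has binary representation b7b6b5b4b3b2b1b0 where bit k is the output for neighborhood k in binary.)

143

position 10: 111 → 1  (bit 7 = 1)
position 4: 110 → 0  (bit 6 = 0)
position 8: 101 → 0  (bit 5 = 0)
position 5: 100 → 0  (bit 4 = 0)
position 3: 011 → 1  (bit 3 = 1)
position 7: 010 → 1  (bit 2 = 1)
position 2: 001 → 1  (bit 1 = 1)
position 0: 000 → 1  (bit 0 = 1)
bits b7..b0 = 10001111 = 143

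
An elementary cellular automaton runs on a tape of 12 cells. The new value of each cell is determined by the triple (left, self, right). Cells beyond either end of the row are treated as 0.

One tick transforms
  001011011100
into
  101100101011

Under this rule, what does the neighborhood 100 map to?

1

At position 10 the neighborhood is 100; the next row has 1 there.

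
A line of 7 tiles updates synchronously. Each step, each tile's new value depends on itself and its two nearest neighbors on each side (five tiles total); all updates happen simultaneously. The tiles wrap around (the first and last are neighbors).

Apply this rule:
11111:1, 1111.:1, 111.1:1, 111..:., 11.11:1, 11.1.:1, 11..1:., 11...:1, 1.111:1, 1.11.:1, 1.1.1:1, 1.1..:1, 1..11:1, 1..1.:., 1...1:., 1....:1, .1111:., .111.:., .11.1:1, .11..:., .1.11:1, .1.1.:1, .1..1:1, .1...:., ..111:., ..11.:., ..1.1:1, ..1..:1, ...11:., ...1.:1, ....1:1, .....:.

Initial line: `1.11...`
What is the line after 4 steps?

1111.11

111.1.1
.111111
11.1111
1111.11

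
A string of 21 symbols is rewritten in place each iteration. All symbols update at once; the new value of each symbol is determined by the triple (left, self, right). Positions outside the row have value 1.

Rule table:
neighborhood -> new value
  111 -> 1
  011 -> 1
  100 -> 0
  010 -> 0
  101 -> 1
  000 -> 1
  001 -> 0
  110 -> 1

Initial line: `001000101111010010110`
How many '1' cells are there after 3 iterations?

19

000010011111100001111
011000011111101101111
111011011111111111111
count of 1: 19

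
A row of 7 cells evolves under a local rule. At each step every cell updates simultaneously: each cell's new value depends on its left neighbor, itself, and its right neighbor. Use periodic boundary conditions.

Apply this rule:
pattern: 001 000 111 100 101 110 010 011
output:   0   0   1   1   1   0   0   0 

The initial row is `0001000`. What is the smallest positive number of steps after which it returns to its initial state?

0000100
0000010
0000001
1000000
0100000
0010000
0001000

7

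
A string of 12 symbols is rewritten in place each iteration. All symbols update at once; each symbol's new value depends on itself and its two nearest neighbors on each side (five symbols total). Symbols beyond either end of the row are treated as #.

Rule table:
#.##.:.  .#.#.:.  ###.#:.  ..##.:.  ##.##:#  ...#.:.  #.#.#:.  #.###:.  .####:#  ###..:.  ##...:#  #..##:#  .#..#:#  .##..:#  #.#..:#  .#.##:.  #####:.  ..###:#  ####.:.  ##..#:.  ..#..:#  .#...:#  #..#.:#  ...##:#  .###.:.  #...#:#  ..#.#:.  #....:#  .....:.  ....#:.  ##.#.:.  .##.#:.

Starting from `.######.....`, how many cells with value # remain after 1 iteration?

5

#.#....##..#
count of #: 5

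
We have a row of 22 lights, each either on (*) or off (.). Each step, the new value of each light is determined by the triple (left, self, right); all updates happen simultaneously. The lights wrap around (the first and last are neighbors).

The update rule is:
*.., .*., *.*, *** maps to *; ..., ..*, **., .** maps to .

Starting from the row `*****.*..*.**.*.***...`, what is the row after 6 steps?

step 1: .***.***.**..***.*.*..
step 2: ..*.*.*.*..*..*.*****.
step 3: ..********.**.**.***.*
step 4: *..******.*..*..*.*.**
step 5: .*..****.***.**.****.*
step 6: ***..**.*.*.*..*.**.**

***..**.*.*.*..*.**.**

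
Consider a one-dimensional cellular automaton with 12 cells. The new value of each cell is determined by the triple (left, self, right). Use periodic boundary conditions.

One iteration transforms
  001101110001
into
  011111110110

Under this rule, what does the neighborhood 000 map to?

At position 9 the neighborhood is 000; the next row has 1 there.

1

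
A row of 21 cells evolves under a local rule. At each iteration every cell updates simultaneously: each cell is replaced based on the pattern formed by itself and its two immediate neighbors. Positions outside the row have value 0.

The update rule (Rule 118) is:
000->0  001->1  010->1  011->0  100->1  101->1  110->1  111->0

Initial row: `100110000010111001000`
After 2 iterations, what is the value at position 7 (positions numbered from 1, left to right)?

1

iteration 1: 111011000111001111100
iteration 2: 001101101001110000110
position 7 holds 1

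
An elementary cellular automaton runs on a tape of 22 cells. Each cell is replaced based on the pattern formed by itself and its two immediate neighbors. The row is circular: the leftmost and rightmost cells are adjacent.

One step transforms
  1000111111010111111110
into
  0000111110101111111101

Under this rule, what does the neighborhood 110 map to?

At position 9 the neighborhood is 110; the next row has 0 there.

0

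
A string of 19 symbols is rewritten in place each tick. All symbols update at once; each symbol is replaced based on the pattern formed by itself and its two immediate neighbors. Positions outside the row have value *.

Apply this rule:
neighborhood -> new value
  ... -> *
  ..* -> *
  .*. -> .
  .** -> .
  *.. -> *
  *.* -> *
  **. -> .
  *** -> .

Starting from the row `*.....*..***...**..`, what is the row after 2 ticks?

tick 1: .*****.**...***..**
tick 2: *.....*..***...**..

*.....*..***...**..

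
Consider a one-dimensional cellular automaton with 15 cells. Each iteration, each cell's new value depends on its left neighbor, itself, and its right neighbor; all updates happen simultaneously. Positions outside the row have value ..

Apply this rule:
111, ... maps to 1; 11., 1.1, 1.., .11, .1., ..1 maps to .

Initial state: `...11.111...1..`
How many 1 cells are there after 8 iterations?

11.....1..1...1
...111......1..
11..1..1111...1
........11..1..
1111111.......1
.11111..11111..
..111....111..1
1..1..11..1....
count of 1: 5

5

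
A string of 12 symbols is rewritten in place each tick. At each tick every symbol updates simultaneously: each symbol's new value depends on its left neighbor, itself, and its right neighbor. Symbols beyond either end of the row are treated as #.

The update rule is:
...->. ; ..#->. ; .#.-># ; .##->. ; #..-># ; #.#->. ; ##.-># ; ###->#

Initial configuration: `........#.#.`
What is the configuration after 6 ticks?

######..#.#.

tick 1: #.......#.#.
tick 2: ##......#.#.
tick 3: ###.....#.#.
tick 4: ####....#.#.
tick 5: #####...#.#.
tick 6: ######..#.#.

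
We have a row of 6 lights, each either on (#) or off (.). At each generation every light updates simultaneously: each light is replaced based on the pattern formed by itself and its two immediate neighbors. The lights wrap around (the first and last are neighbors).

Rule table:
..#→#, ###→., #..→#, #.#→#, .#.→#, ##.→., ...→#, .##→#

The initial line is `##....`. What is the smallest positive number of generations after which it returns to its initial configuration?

12

#.####
.##...
##.###
..##..
###.##
...##.
####.#
....##
#####.
#....#
.#####
##....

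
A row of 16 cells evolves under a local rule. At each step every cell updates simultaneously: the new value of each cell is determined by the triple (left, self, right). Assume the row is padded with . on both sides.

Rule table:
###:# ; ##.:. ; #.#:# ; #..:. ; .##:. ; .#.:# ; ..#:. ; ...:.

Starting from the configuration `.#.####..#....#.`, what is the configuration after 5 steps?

.##.##...#....#.
...#.....#....#.
...#.....#....#.  (fixed point — unchanged through step 5)

...#.....#....#.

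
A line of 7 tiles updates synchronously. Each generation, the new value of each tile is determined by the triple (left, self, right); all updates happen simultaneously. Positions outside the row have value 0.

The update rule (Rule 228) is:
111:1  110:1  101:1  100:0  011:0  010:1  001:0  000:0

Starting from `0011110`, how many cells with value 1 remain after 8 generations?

0001110
0000110
0000010
0000010  (fixed point — unchanged through generation 8)
count of 1: 1

1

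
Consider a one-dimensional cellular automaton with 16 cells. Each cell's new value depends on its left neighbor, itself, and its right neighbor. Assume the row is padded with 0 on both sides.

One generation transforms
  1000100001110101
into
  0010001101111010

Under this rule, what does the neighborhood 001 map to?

0

At position 3 the neighborhood is 001; the next row has 0 there.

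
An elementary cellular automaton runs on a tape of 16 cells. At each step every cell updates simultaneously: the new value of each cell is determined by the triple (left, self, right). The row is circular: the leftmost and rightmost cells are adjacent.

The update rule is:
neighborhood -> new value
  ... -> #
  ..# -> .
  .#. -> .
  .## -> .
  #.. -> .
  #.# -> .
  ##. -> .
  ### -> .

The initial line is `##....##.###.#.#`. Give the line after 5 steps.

step 1: ...##...........
step 2: ##....##########
step 3: ...##...........  (repeats step 1; period 2)
step 5: ...##...........

...##...........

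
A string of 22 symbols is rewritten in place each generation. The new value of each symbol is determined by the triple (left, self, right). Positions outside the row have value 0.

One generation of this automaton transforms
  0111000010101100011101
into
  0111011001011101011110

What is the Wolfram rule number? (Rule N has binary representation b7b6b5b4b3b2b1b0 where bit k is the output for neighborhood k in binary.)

position 2: 111 → 1  (bit 7 = 1)
position 3: 110 → 1  (bit 6 = 1)
position 9: 101 → 1  (bit 5 = 1)
position 4: 100 → 0  (bit 4 = 0)
position 1: 011 → 1  (bit 3 = 1)
position 8: 010 → 0  (bit 2 = 0)
position 0: 001 → 0  (bit 1 = 0)
position 5: 000 → 1  (bit 0 = 1)
bits b7..b0 = 11101001 = 233

233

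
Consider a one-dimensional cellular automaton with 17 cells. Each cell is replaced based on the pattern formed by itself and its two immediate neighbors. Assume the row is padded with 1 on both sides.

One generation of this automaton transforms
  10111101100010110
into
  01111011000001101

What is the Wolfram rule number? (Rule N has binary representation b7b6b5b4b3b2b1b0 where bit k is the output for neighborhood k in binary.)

position 3: 111 → 1  (bit 7 = 1)
position 0: 110 → 0  (bit 6 = 0)
position 1: 101 → 1  (bit 5 = 1)
position 9: 100 → 0  (bit 4 = 0)
position 2: 011 → 1  (bit 3 = 1)
position 12: 010 → 0  (bit 2 = 0)
position 11: 001 → 0  (bit 1 = 0)
position 10: 000 → 0  (bit 0 = 0)
bits b7..b0 = 10101000 = 168

168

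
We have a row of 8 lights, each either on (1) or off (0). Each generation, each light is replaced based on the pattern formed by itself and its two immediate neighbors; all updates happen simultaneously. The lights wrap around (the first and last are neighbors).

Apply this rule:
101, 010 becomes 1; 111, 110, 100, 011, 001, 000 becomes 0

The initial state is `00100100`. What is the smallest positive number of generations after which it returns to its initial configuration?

00100100

1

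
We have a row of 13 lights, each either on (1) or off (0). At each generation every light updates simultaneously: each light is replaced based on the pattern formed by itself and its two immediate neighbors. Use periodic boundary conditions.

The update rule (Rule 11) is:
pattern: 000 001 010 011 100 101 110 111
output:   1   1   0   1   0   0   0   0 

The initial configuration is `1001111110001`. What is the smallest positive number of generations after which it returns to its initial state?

26

0011000000111
0110011111100
1100110000001
0001100111111
0111001100000
1100011001111
0001110011000
1111000110011
0000011100110
1111110001100
1000000111001
0011111100011
0110000001110
1100111111000
1001100000011
0011001111110
1110011000000
1000110011111
0011100110000
1110001100111
0000111001100
1111100011001
0000001110011
0111111000110
1100000011100
1001111110001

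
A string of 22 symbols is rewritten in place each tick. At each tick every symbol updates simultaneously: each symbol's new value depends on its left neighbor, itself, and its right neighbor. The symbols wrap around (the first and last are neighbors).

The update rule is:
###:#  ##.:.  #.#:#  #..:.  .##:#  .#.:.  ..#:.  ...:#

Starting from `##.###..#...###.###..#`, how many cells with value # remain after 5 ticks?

#.###.....#.##.###...#
.###..###..##.###..#.#
###...##...#.###....#.
##..#.#..#..###..##..#
#....#......##...#...#
count of #: 6

6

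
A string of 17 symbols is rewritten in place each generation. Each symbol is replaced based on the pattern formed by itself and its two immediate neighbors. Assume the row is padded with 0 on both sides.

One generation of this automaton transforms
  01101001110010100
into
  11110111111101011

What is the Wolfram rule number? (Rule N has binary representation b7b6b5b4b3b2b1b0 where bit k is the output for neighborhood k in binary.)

251

position 8: 111 → 1  (bit 7 = 1)
position 2: 110 → 1  (bit 6 = 1)
position 3: 101 → 1  (bit 5 = 1)
position 5: 100 → 1  (bit 4 = 1)
position 1: 011 → 1  (bit 3 = 1)
position 4: 010 → 0  (bit 2 = 0)
position 0: 001 → 1  (bit 1 = 1)
position 16: 000 → 1  (bit 0 = 1)
bits b7..b0 = 11111011 = 251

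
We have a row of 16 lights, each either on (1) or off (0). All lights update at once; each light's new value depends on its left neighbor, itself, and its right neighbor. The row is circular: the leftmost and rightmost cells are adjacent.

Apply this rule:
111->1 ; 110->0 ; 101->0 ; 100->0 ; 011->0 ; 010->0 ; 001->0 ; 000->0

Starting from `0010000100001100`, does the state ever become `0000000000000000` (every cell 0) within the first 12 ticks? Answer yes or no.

tick 1: 0000000000000000
all cells are 0 at tick 1

yes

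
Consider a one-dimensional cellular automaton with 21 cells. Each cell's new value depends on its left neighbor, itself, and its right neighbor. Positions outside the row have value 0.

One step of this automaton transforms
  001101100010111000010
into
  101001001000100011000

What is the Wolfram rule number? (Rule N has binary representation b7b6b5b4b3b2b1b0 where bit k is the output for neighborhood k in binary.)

9

position 13: 111 → 0  (bit 7 = 0)
position 3: 110 → 0  (bit 6 = 0)
position 4: 101 → 0  (bit 5 = 0)
position 7: 100 → 0  (bit 4 = 0)
position 2: 011 → 1  (bit 3 = 1)
position 10: 010 → 0  (bit 2 = 0)
position 1: 001 → 0  (bit 1 = 0)
position 0: 000 → 1  (bit 0 = 1)
bits b7..b0 = 00001001 = 9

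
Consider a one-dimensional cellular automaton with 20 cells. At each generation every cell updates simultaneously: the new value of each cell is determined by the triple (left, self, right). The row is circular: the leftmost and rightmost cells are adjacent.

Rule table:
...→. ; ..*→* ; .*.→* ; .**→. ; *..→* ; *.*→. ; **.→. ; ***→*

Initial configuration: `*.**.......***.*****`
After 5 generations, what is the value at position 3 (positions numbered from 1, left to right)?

....*.....*.*...****
*..***...**.**.*.**.
***.*.*.*......*....
.*..*.*.**....***..*
.****.*...*..*.*.***
position 3 holds *

*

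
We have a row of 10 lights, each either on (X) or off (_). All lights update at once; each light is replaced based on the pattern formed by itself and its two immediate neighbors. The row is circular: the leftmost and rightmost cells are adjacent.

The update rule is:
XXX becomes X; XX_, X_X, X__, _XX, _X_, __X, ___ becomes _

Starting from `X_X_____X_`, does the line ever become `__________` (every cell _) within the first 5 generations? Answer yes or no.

yes

generation 1: __________
all cells are _ at generation 1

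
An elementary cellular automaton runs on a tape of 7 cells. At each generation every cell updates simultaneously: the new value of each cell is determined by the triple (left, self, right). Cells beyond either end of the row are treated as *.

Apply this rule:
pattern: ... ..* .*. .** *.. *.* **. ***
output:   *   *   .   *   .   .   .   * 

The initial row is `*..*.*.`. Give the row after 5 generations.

.******

generation 1: ..*....
generation 2: .*..***
generation 3: ...****
generation 4: .******
generation 5: .******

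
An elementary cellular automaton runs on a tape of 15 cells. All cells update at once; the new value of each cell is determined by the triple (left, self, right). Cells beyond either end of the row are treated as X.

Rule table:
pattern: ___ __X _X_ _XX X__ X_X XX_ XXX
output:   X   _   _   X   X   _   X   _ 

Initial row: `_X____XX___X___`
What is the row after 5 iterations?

__XXX_XXXX__XX_
X_X_X_X__XX_XX_
X______X_XX_XX_
XXXXXX___XX_XX_
_____XXX_XX_XX_

_____XXX_XX_XX_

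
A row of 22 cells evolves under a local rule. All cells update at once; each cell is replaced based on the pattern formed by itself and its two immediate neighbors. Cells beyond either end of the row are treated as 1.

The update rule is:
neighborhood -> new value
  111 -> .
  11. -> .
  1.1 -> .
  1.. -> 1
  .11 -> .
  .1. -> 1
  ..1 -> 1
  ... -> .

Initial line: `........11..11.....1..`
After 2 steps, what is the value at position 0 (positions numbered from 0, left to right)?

1......1..11..1...1111
.1....1111..1111.1....
position 0 holds .

.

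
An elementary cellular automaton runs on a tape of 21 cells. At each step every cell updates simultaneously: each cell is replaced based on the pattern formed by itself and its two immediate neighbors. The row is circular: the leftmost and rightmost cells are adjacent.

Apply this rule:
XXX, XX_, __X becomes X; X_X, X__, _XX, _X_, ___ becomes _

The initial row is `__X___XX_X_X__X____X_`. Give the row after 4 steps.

step 1: _X___X_X_____X____X__
step 2: X___X_______X____X___
step 3: ___X_______X____X___X
step 4: __X_______X____X___X_

__X_______X____X___X_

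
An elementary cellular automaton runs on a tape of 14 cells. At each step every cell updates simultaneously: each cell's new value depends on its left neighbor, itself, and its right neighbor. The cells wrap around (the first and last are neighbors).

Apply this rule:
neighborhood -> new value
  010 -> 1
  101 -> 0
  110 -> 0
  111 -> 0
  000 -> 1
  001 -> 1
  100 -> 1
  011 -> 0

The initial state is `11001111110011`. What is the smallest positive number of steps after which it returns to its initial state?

00110000001100
11001111110011

2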